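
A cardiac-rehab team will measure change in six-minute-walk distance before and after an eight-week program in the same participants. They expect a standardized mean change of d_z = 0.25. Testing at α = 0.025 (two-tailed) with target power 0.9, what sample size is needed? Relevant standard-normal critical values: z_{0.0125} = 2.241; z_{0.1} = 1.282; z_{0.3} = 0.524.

n = 199 pairs

For a paired (one-sample on differences) test: n = ((z_{α/2} + z_β) / d)².
z_{α/2} + z_β = 2.241 + 1.282 = 3.523.
n = (3.523 / 0.25)² = 14.092² = 198.58.
Round up.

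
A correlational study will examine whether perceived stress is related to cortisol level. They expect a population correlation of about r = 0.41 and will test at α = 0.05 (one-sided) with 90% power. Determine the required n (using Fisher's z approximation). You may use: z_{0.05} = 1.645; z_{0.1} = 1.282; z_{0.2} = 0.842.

n = 49

Fisher's z: C = ½·ln((1+r)/(1−r)) = ½·ln(2.3898) = 0.4356.
n = ((z_{α} + z_β)/C)² + 3.
(1.645 + 1.282) / 0.4356 = 2.927 / 0.4356 = 6.719.
n = 6.719² + 3 = 45.15 + 3 = 48.2.
Round up.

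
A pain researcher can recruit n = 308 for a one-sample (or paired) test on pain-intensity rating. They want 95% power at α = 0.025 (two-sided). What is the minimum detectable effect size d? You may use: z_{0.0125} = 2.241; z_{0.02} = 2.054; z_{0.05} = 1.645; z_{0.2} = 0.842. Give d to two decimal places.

For a single sample (or paired design) of n = 308: d_min = (z_{α/2} + z_β)/√n.
z-sum = 2.241 + 1.645 = 3.886.
d_min = 3.886 / √308 = 3.886 / 17.550 = 0.221.

d_min ≈ 0.22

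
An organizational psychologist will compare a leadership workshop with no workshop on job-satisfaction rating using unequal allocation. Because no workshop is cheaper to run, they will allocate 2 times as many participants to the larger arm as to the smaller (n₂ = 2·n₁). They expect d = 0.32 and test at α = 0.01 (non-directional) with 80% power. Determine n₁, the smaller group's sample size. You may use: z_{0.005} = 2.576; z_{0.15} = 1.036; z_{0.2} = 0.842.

With allocation ratio k = n₂/n₁ = 2, Var(x̄₁−x̄₂) = σ²(1/n₁ + 1/(k·n₁)) = σ²·(k+1)/(k·n₁).
So n₁ = (1 + 1/k)·((z_{α/2} + z_β)/d)² = 1.500 × (3.418/0.32)².
n₁ = 1.500 × 114.09 = 171.1.
Round up: n₁ = 172, giving n₂ = 2 × 172 = 344.

n₁ = 172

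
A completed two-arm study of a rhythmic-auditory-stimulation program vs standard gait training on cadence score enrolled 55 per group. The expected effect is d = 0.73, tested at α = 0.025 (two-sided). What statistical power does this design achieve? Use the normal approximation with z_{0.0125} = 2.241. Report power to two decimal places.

power ≈ 0.94

For two equal groups, power = Φ(d·√(n/2) − z_{α/2}).
d·√(n/2) = 0.73 × √(55/2) = 0.73 × 5.244 = 3.828.
z_β = 3.828 − 2.241 = 1.587.
Power = Φ(1.587) = 0.944.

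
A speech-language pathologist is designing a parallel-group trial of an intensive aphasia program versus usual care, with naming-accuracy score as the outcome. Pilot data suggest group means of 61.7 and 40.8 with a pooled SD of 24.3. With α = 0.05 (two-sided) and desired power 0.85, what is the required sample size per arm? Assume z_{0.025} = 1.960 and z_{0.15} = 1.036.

n = 25 per group

Cohen's d = |M₁ − M₂| / SD_pooled = |61.7 − 40.8| / 24.3 = 20.9 / 24.3 = 0.860.
For two independent groups with equal n: n = 2·((z_{α/2} + z_β) / d)².
z_{α/2} + z_β = 1.960 + 1.036 = 2.996.
n = 2 × (2.996 / 0.860)² = 2 × 3.484² = 2 × 12.14 = 24.3.
Round up to the next whole participant.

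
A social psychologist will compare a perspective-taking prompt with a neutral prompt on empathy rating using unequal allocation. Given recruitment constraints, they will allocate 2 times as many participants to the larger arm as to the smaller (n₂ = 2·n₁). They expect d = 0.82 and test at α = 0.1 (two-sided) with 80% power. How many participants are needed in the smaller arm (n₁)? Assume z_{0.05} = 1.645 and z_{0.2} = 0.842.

With allocation ratio k = n₂/n₁ = 2, Var(x̄₁−x̄₂) = σ²(1/n₁ + 1/(k·n₁)) = σ²·(k+1)/(k·n₁).
So n₁ = (1 + 1/k)·((z_{α/2} + z_β)/d)² = 1.500 × (2.487/0.82)².
n₁ = 1.500 × 9.20 = 13.8.
Round up: n₁ = 14, giving n₂ = 2 × 14 = 28.

n₁ = 14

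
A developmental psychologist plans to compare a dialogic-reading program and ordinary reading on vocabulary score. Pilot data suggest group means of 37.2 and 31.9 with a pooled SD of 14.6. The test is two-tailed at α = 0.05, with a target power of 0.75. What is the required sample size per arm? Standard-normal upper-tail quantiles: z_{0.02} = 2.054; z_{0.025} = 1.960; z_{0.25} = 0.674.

n = 106 per group

Cohen's d = |M₁ − M₂| / SD_pooled = |37.2 − 31.9| / 14.6 = 5.3 / 14.6 = 0.363.
For two independent groups with equal n: n = 2·((z_{α/2} + z_β) / d)².
z_{α/2} + z_β = 1.960 + 0.674 = 2.634.
n = 2 × (2.634 / 0.363)² = 2 × 7.256² = 2 × 52.65 = 105.3.
Round up to the next whole participant.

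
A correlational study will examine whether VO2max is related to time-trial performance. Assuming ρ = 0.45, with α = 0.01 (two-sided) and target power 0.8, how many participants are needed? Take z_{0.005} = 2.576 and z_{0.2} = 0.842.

n = 53

Fisher's z: C = ½·ln((1+r)/(1−r)) = ½·ln(2.6364) = 0.4847.
n = ((z_{α/2} + z_β)/C)² + 3.
(2.576 + 0.842) / 0.4847 = 3.418 / 0.4847 = 7.052.
n = 7.052² + 3 = 49.73 + 3 = 52.7.
Round up.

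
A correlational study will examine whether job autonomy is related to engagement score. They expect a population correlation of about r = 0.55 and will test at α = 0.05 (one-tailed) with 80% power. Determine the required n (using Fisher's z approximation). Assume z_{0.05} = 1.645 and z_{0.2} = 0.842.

n = 20

Fisher's z: C = ½·ln((1+r)/(1−r)) = ½·ln(3.4444) = 0.6184.
n = ((z_{α} + z_β)/C)² + 3.
(1.645 + 0.842) / 0.6184 = 2.487 / 0.6184 = 4.022.
n = 4.022² + 3 = 16.17 + 3 = 19.2.
Round up.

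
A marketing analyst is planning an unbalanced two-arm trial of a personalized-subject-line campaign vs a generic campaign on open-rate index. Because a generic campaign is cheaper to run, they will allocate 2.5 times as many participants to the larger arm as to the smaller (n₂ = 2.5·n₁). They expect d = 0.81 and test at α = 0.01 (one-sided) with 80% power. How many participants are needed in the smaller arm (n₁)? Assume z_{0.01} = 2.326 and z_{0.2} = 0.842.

n₁ = 22

With allocation ratio k = n₂/n₁ = 2.5, Var(x̄₁−x̄₂) = σ²(1/n₁ + 1/(k·n₁)) = σ²·(k+1)/(k·n₁).
So n₁ = (1 + 1/k)·((z_{α} + z_β)/d)² = 1.400 × (3.168/0.81)².
n₁ = 1.400 × 15.30 = 21.4.
Round up: n₁ = 22, giving n₂ = 2.5 × 22 = 55.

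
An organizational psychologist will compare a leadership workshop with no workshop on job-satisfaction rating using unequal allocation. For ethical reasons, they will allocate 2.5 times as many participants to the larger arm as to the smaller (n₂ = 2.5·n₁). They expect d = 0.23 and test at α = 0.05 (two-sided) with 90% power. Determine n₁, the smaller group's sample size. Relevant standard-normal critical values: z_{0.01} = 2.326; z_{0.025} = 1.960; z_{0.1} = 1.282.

n₁ = 279

With allocation ratio k = n₂/n₁ = 2.5, Var(x̄₁−x̄₂) = σ²(1/n₁ + 1/(k·n₁)) = σ²·(k+1)/(k·n₁).
So n₁ = (1 + 1/k)·((z_{α/2} + z_β)/d)² = 1.400 × (3.242/0.23)².
n₁ = 1.400 × 198.69 = 278.2.
Round up: n₁ = 279, giving n₂ = ⌈2.5 × 279⌉ = ⌈697.5⌉ = 698.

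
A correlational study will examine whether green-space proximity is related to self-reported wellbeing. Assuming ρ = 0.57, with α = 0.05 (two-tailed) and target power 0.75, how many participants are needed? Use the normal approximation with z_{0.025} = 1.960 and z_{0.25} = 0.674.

Fisher's z: C = ½·ln((1+r)/(1−r)) = ½·ln(3.6512) = 0.6475.
n = ((z_{α/2} + z_β)/C)² + 3.
(1.960 + 0.674) / 0.6475 = 2.634 / 0.6475 = 4.068.
n = 4.068² + 3 = 16.55 + 3 = 19.5.
Round up.

n = 20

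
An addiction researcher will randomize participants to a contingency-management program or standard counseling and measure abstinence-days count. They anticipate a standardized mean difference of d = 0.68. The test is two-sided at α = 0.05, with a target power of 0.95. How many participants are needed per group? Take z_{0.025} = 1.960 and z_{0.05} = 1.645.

n = 57 per group

For two independent groups with equal n: n = 2·((z_{α/2} + z_β) / d)².
z_{α/2} + z_β = 1.960 + 1.645 = 3.605.
n = 2 × (3.605 / 0.68)² = 2 × 5.301² = 2 × 28.11 = 56.2.
Round up to the next whole participant.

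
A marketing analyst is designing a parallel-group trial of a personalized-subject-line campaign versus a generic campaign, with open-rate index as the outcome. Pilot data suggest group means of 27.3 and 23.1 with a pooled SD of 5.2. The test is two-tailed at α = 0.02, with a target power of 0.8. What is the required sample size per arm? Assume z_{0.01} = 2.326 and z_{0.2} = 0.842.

n = 31 per group

Cohen's d = |M₁ − M₂| / SD_pooled = |27.3 − 23.1| / 5.2 = 4.2 / 5.2 = 0.808.
For two independent groups with equal n: n = 2·((z_{α/2} + z_β) / d)².
z_{α/2} + z_β = 2.326 + 0.842 = 3.168.
n = 2 × (3.168 / 0.808)² = 2 × 3.921² = 2 × 15.37 = 30.7.
Round up to the next whole participant.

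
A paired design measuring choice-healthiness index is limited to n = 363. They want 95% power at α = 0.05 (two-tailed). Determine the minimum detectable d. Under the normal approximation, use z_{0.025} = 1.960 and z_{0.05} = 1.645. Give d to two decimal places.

For a single sample (or paired design) of n = 363: d_min = (z_{α/2} + z_β)/√n.
z-sum = 1.960 + 1.645 = 3.605.
d_min = 3.605 / √363 = 3.605 / 19.053 = 0.189.

d_min ≈ 0.19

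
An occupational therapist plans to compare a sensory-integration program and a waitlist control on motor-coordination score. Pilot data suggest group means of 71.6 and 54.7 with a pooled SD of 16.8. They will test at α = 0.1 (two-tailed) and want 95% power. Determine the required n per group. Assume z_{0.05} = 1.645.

Cohen's d = |M₁ − M₂| / SD_pooled = |71.6 − 54.7| / 16.8 = 16.9 / 16.8 = 1.006.
For two independent groups with equal n: n = 2·((z_{α/2} + z_β) / d)².
z_{α/2} + z_β = 1.645 + 1.645 = 3.290.
n = 2 × (3.290 / 1.006)² = 2 × 3.270² = 2 × 10.70 = 21.4.
Round up to the next whole participant.

n = 22 per group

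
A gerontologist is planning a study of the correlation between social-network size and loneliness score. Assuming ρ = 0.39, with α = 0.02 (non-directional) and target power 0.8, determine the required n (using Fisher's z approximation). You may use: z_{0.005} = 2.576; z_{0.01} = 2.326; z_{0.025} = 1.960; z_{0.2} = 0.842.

n = 63

Fisher's z: C = ½·ln((1+r)/(1−r)) = ½·ln(2.2787) = 0.4118.
n = ((z_{α/2} + z_β)/C)² + 3.
(2.326 + 0.842) / 0.4118 = 3.168 / 0.4118 = 7.693.
n = 7.693² + 3 = 59.18 + 3 = 62.2.
Round up.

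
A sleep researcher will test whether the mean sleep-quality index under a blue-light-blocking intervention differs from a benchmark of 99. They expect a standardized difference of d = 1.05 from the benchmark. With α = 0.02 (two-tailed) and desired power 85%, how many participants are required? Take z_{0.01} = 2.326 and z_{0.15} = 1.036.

n = 11

For a one-sample test: n = ((z_{α/2} + z_β) / d)².
z_{α/2} + z_β = 2.326 + 1.036 = 3.362.
n = (3.362 / 1.05)² = 3.202² = 10.25.
Round up.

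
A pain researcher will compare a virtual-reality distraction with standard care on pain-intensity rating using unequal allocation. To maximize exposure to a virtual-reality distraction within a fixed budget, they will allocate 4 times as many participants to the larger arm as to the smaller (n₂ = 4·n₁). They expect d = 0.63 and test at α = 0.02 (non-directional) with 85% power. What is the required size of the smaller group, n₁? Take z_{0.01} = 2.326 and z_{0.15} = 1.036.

With allocation ratio k = n₂/n₁ = 4, Var(x̄₁−x̄₂) = σ²(1/n₁ + 1/(k·n₁)) = σ²·(k+1)/(k·n₁).
So n₁ = (1 + 1/k)·((z_{α/2} + z_β)/d)² = 1.250 × (3.362/0.63)².
n₁ = 1.250 × 28.48 = 35.6.
Round up: n₁ = 36, giving n₂ = 4 × 36 = 144.

n₁ = 36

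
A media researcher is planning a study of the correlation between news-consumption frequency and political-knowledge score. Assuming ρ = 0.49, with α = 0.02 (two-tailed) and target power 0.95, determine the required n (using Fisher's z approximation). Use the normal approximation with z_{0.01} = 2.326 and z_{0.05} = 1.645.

Fisher's z: C = ½·ln((1+r)/(1−r)) = ½·ln(2.9216) = 0.5361.
n = ((z_{α/2} + z_β)/C)² + 3.
(2.326 + 1.645) / 0.5361 = 3.971 / 0.5361 = 7.407.
n = 7.407² + 3 = 54.87 + 3 = 57.9.
Round up.

n = 58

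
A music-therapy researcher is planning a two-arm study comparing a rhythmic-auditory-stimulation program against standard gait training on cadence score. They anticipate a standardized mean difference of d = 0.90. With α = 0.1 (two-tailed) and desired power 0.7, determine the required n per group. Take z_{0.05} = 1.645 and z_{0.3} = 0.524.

n = 12 per group

For two independent groups with equal n: n = 2·((z_{α/2} + z_β) / d)².
z_{α/2} + z_β = 1.645 + 0.524 = 2.169.
n = 2 × (2.169 / 0.90)² = 2 × 2.410² = 2 × 5.81 = 11.6.
Round up to the next whole participant.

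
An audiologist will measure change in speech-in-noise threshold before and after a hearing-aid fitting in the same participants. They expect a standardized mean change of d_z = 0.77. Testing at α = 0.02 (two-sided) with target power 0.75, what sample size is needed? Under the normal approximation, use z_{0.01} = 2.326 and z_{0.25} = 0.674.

For a paired (one-sample on differences) test: n = ((z_{α/2} + z_β) / d)².
z_{α/2} + z_β = 2.326 + 0.674 = 3.000.
n = (3.000 / 0.77)² = 3.896² = 15.18.
Round up.

n = 16 pairs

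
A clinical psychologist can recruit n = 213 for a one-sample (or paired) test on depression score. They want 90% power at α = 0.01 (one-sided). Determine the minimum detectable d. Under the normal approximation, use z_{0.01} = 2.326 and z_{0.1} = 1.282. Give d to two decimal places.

For a single sample (or paired design) of n = 213: d_min = (z_{α} + z_β)/√n.
z-sum = 2.326 + 1.282 = 3.608.
d_min = 3.608 / √213 = 3.608 / 14.595 = 0.247.

d_min ≈ 0.25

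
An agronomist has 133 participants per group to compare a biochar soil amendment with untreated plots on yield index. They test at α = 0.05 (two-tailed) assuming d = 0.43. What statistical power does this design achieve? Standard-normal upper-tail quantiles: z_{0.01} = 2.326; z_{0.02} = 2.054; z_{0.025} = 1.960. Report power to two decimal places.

power ≈ 0.94

For two equal groups, power = Φ(d·√(n/2) − z_{α/2}).
d·√(n/2) = 0.43 × √(133/2) = 0.43 × 8.155 = 3.507.
z_β = 3.507 − 1.960 = 1.547.
Power = Φ(1.547) = 0.939.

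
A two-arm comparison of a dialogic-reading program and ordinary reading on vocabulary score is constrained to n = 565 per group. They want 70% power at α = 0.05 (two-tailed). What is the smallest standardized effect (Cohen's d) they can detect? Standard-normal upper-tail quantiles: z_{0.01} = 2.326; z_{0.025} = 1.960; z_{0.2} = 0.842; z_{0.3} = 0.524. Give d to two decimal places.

For two independent groups of n = 565 each: d_min = (z_{α/2} + z_β)·√(2/n).
z-sum = 1.960 + 0.524 = 2.484.
d_min = 2.484 × √(2/565) = 2.484 × 0.0595 = 0.148.

d_min ≈ 0.15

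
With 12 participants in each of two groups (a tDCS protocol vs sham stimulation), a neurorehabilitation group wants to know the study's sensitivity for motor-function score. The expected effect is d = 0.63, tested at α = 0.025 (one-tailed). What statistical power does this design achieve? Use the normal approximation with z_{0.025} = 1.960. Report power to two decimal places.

For two equal groups, power = Φ(d·√(n/2) − z_{α}).
d·√(n/2) = 0.63 × √(12/2) = 0.63 × 2.449 = 1.543.
z_β = 1.543 − 1.960 = -0.417.
Power = Φ(-0.417) = 0.338.

power ≈ 0.34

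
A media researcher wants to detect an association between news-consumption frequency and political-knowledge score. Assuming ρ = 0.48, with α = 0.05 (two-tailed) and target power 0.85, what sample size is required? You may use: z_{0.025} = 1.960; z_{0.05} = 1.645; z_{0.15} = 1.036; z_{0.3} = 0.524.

n = 36

Fisher's z: C = ½·ln((1+r)/(1−r)) = ½·ln(2.8462) = 0.5230.
n = ((z_{α/2} + z_β)/C)² + 3.
(1.960 + 1.036) / 0.5230 = 2.996 / 0.5230 = 5.728.
n = 5.728² + 3 = 32.82 + 3 = 35.8.
Round up.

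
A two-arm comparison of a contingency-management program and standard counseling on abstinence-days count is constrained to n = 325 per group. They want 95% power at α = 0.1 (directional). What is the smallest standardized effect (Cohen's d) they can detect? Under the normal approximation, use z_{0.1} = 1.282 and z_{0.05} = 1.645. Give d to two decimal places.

d_min ≈ 0.23

For two independent groups of n = 325 each: d_min = (z_{α} + z_β)·√(2/n).
z-sum = 1.282 + 1.645 = 2.927.
d_min = 2.927 × √(2/325) = 2.927 × 0.0784 = 0.230.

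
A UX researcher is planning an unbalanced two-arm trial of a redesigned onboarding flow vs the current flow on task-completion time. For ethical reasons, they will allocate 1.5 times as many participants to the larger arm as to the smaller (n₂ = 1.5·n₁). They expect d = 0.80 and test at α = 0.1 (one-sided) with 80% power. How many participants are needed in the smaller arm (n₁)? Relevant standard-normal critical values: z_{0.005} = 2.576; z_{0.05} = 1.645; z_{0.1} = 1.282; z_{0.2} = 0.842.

With allocation ratio k = n₂/n₁ = 1.5, Var(x̄₁−x̄₂) = σ²(1/n₁ + 1/(k·n₁)) = σ²·(k+1)/(k·n₁).
So n₁ = (1 + 1/k)·((z_{α} + z_β)/d)² = 1.667 × (2.124/0.80)².
n₁ = 1.667 × 7.05 = 11.7.
Round up: n₁ = 12, giving n₂ = 1.5 × 12 = 18.

n₁ = 12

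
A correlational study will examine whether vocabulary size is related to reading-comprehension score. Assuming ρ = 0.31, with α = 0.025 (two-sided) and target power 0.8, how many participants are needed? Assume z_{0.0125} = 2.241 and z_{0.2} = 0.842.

n = 96

Fisher's z: C = ½·ln((1+r)/(1−r)) = ½·ln(1.8986) = 0.3205.
n = ((z_{α/2} + z_β)/C)² + 3.
(2.241 + 0.842) / 0.3205 = 3.083 / 0.3205 = 9.619.
n = 9.619² + 3 = 92.53 + 3 = 95.5.
Round up.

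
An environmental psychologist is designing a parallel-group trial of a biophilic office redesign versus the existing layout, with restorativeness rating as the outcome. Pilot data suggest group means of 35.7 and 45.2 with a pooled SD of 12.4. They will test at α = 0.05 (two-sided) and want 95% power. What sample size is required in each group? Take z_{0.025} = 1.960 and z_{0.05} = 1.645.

Cohen's d = |M₁ − M₂| / SD_pooled = |35.7 − 45.2| / 12.4 = 9.5 / 12.4 = 0.766.
For two independent groups with equal n: n = 2·((z_{α/2} + z_β) / d)².
z_{α/2} + z_β = 1.960 + 1.645 = 3.605.
n = 2 × (3.605 / 0.766)² = 2 × 4.706² = 2 × 22.15 = 44.3.
Round up to the next whole participant.

n = 45 per group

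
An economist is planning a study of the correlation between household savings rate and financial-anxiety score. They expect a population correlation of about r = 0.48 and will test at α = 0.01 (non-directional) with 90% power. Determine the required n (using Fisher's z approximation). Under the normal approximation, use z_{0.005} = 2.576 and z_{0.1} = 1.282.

Fisher's z: C = ½·ln((1+r)/(1−r)) = ½·ln(2.8462) = 0.5230.
n = ((z_{α/2} + z_β)/C)² + 3.
(2.576 + 1.282) / 0.5230 = 3.858 / 0.5230 = 7.377.
n = 7.377² + 3 = 54.42 + 3 = 57.4.
Round up.

n = 58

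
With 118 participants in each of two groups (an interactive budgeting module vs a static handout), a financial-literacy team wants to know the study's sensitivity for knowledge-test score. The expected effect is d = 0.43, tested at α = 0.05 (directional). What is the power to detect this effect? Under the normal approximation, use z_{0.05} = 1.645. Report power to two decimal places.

For two equal groups, power = Φ(d·√(n/2) − z_{α}).
d·√(n/2) = 0.43 × √(118/2) = 0.43 × 7.681 = 3.303.
z_β = 3.303 − 1.645 = 1.658.
Power = Φ(1.658) = 0.951.

power ≈ 0.95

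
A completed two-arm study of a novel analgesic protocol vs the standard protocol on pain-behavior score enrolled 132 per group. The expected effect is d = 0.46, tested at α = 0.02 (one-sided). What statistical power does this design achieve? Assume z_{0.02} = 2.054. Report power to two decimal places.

For two equal groups, power = Φ(d·√(n/2) − z_{α}).
d·√(n/2) = 0.46 × √(132/2) = 0.46 × 8.124 = 3.737.
z_β = 3.737 − 2.054 = 1.683.
Power = Φ(1.683) = 0.954.

power ≈ 0.95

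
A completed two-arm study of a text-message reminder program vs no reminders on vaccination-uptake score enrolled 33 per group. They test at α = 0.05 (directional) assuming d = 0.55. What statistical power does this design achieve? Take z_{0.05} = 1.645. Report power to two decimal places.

power ≈ 0.72

For two equal groups, power = Φ(d·√(n/2) − z_{α}).
d·√(n/2) = 0.55 × √(33/2) = 0.55 × 4.062 = 2.234.
z_β = 2.234 − 1.645 = 0.589.
Power = Φ(0.589) = 0.722.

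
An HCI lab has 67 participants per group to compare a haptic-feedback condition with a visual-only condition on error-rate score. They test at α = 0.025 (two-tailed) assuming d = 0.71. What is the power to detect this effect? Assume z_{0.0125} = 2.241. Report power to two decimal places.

power ≈ 0.97

For two equal groups, power = Φ(d·√(n/2) − z_{α/2}).
d·√(n/2) = 0.71 × √(67/2) = 0.71 × 5.788 = 4.109.
z_β = 4.109 − 2.241 = 1.868.
Power = Φ(1.868) = 0.969.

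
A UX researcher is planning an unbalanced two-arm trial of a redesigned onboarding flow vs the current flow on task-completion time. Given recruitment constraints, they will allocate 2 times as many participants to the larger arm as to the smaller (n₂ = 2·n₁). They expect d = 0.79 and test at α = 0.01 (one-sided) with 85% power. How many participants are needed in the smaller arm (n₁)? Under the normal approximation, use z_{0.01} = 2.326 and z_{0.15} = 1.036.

n₁ = 28

With allocation ratio k = n₂/n₁ = 2, Var(x̄₁−x̄₂) = σ²(1/n₁ + 1/(k·n₁)) = σ²·(k+1)/(k·n₁).
So n₁ = (1 + 1/k)·((z_{α} + z_β)/d)² = 1.500 × (3.362/0.79)².
n₁ = 1.500 × 18.11 = 27.2.
Round up: n₁ = 28, giving n₂ = 2 × 28 = 56.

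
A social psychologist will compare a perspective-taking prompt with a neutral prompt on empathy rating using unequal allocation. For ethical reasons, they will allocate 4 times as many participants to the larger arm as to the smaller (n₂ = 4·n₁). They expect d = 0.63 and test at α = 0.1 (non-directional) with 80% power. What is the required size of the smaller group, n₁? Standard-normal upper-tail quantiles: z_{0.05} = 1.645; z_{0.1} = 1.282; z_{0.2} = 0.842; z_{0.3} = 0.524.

n₁ = 20

With allocation ratio k = n₂/n₁ = 4, Var(x̄₁−x̄₂) = σ²(1/n₁ + 1/(k·n₁)) = σ²·(k+1)/(k·n₁).
So n₁ = (1 + 1/k)·((z_{α/2} + z_β)/d)² = 1.250 × (2.487/0.63)².
n₁ = 1.250 × 15.58 = 19.5.
Round up: n₁ = 20, giving n₂ = 4 × 20 = 80.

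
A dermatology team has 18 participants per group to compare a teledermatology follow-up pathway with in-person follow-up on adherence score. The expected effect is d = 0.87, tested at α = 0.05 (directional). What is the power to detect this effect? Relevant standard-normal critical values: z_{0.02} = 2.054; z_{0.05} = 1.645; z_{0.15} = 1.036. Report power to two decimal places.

power ≈ 0.83

For two equal groups, power = Φ(d·√(n/2) − z_{α}).
d·√(n/2) = 0.87 × √(18/2) = 0.87 × 3.000 = 2.610.
z_β = 2.610 − 1.645 = 0.965.
Power = Φ(0.965) = 0.833.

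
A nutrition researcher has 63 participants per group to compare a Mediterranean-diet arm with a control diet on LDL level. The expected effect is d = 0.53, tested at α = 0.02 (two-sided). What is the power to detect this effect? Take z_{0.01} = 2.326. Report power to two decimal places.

power ≈ 0.74

For two equal groups, power = Φ(d·√(n/2) − z_{α/2}).
d·√(n/2) = 0.53 × √(63/2) = 0.53 × 5.612 = 2.975.
z_β = 2.975 − 2.326 = 0.649.
Power = Φ(0.649) = 0.742.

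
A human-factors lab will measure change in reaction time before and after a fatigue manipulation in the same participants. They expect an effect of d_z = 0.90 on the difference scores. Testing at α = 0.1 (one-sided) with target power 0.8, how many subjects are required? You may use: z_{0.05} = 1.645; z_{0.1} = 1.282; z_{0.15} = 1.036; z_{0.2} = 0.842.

n = 6 pairs

For a paired (one-sample on differences) test: n = ((z_{α} + z_β) / d)².
z_{α} + z_β = 1.282 + 0.842 = 2.124.
n = (2.124 / 0.90)² = 2.360² = 5.57.
Round up.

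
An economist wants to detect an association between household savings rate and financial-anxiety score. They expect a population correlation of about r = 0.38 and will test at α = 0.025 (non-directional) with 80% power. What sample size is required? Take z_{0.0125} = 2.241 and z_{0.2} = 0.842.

Fisher's z: C = ½·ln((1+r)/(1−r)) = ½·ln(2.2258) = 0.4001.
n = ((z_{α/2} + z_β)/C)² + 3.
(2.241 + 0.842) / 0.4001 = 3.083 / 0.4001 = 7.706.
n = 7.706² + 3 = 59.38 + 3 = 62.4.
Round up.

n = 63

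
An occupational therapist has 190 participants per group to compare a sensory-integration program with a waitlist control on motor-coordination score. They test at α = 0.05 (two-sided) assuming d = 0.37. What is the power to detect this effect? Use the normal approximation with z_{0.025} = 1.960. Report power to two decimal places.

For two equal groups, power = Φ(d·√(n/2) − z_{α/2}).
d·√(n/2) = 0.37 × √(190/2) = 0.37 × 9.747 = 3.606.
z_β = 3.606 − 1.960 = 1.646.
Power = Φ(1.646) = 0.950.

power ≈ 0.95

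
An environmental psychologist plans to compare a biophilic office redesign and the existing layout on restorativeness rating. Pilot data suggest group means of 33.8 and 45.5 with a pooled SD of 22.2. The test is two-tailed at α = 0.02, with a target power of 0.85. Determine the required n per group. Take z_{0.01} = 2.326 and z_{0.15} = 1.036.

Cohen's d = |M₁ − M₂| / SD_pooled = |33.8 − 45.5| / 22.2 = 11.7 / 22.2 = 0.527.
For two independent groups with equal n: n = 2·((z_{α/2} + z_β) / d)².
z_{α/2} + z_β = 2.326 + 1.036 = 3.362.
n = 2 × (3.362 / 0.527)² = 2 × 6.380² = 2 × 40.70 = 81.4.
Round up to the next whole participant.

n = 82 per group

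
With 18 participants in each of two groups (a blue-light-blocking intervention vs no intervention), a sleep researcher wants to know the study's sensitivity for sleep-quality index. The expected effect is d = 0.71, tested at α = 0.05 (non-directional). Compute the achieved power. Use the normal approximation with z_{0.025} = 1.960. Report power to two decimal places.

For two equal groups, power = Φ(d·√(n/2) − z_{α/2}).
d·√(n/2) = 0.71 × √(18/2) = 0.71 × 3.000 = 2.130.
z_β = 2.130 − 1.960 = 0.170.
Power = Φ(0.170) = 0.567.

power ≈ 0.57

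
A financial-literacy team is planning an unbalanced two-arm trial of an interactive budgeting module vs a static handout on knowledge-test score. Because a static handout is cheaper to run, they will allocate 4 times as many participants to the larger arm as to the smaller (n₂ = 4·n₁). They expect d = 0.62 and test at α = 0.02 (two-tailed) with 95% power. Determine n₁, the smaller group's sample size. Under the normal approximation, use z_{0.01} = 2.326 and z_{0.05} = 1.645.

With allocation ratio k = n₂/n₁ = 4, Var(x̄₁−x̄₂) = σ²(1/n₁ + 1/(k·n₁)) = σ²·(k+1)/(k·n₁).
So n₁ = (1 + 1/k)·((z_{α/2} + z_β)/d)² = 1.250 × (3.971/0.62)².
n₁ = 1.250 × 41.02 = 51.3.
Round up: n₁ = 52, giving n₂ = 4 × 52 = 208.

n₁ = 52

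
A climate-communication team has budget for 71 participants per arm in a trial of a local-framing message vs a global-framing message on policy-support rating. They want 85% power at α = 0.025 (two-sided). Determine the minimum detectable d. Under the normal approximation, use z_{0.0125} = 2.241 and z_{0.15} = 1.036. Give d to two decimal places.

d_min ≈ 0.55

For two independent groups of n = 71 each: d_min = (z_{α/2} + z_β)·√(2/n).
z-sum = 2.241 + 1.036 = 3.277.
d_min = 3.277 × √(2/71) = 3.277 × 0.1678 = 0.550.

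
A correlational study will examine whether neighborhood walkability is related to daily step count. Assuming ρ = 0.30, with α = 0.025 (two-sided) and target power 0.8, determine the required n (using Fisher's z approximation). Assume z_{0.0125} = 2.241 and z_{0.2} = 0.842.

n = 103

Fisher's z: C = ½·ln((1+r)/(1−r)) = ½·ln(1.8571) = 0.3095.
n = ((z_{α/2} + z_β)/C)² + 3.
(2.241 + 0.842) / 0.3095 = 3.083 / 0.3095 = 9.961.
n = 9.961² + 3 = 99.23 + 3 = 102.2.
Round up.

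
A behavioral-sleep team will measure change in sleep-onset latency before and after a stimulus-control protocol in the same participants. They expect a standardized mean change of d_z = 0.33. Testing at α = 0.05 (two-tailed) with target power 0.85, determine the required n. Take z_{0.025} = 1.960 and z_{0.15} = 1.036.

For a paired (one-sample on differences) test: n = ((z_{α/2} + z_β) / d)².
z_{α/2} + z_β = 1.960 + 1.036 = 2.996.
n = (2.996 / 0.33)² = 9.079² = 82.42.
Round up.

n = 83 pairs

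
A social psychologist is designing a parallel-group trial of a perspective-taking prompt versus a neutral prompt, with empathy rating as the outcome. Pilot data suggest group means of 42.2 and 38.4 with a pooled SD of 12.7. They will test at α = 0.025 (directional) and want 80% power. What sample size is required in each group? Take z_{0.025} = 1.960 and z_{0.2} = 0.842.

n = 176 per group

Cohen's d = |M₁ − M₂| / SD_pooled = |42.2 − 38.4| / 12.7 = 3.8 / 12.7 = 0.299.
For two independent groups with equal n: n = 2·((z_{α} + z_β) / d)².
z_{α} + z_β = 1.960 + 0.842 = 2.802.
n = 2 × (2.802 / 0.299)² = 2 × 9.371² = 2 × 87.82 = 175.6.
Round up to the next whole participant.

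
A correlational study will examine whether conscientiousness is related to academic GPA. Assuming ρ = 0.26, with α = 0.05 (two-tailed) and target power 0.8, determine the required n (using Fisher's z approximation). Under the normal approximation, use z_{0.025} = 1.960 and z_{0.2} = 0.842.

Fisher's z: C = ½·ln((1+r)/(1−r)) = ½·ln(1.7027) = 0.2661.
n = ((z_{α/2} + z_β)/C)² + 3.
(1.960 + 0.842) / 0.2661 = 2.802 / 0.2661 = 10.530.
n = 10.530² + 3 = 110.88 + 3 = 113.9.
Round up.

n = 114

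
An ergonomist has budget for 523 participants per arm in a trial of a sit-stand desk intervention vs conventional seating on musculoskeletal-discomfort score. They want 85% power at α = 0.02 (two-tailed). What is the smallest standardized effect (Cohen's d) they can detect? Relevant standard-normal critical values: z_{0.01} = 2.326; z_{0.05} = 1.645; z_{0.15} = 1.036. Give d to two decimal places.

For two independent groups of n = 523 each: d_min = (z_{α/2} + z_β)·√(2/n).
z-sum = 2.326 + 1.036 = 3.362.
d_min = 3.362 × √(2/523) = 3.362 × 0.0618 = 0.208.

d_min ≈ 0.21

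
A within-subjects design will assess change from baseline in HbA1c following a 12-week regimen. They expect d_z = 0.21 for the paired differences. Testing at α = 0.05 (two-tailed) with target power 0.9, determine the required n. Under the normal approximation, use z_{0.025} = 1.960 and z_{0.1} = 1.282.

For a paired (one-sample on differences) test: n = ((z_{α/2} + z_β) / d)².
z_{α/2} + z_β = 1.960 + 1.282 = 3.242.
n = (3.242 / 0.21)² = 15.438² = 238.33.
Round up.

n = 239 pairs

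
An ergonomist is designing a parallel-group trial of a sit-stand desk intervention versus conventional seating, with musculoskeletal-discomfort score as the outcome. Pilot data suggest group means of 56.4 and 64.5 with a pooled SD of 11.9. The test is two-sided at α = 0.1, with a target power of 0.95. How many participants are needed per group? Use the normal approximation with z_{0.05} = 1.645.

n = 47 per group

Cohen's d = |M₁ − M₂| / SD_pooled = |56.4 − 64.5| / 11.9 = 8.1 / 11.9 = 0.681.
For two independent groups with equal n: n = 2·((z_{α/2} + z_β) / d)².
z_{α/2} + z_β = 1.645 + 1.645 = 3.290.
n = 2 × (3.290 / 0.681)² = 2 × 4.831² = 2 × 23.34 = 46.7.
Round up to the next whole participant.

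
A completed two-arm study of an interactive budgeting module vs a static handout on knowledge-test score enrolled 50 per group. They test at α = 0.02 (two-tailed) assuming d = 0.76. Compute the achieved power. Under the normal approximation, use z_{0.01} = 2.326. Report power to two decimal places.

power ≈ 0.93

For two equal groups, power = Φ(d·√(n/2) − z_{α/2}).
d·√(n/2) = 0.76 × √(50/2) = 0.76 × 5.000 = 3.800.
z_β = 3.800 − 2.326 = 1.474.
Power = Φ(1.474) = 0.930.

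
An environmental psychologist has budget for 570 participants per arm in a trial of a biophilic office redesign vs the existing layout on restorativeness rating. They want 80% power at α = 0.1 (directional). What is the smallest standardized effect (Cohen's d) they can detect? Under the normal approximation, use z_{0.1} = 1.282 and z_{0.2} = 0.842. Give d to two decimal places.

For two independent groups of n = 570 each: d_min = (z_{α} + z_β)·√(2/n).
z-sum = 1.282 + 0.842 = 2.124.
d_min = 2.124 × √(2/570) = 2.124 × 0.0592 = 0.126.

d_min ≈ 0.13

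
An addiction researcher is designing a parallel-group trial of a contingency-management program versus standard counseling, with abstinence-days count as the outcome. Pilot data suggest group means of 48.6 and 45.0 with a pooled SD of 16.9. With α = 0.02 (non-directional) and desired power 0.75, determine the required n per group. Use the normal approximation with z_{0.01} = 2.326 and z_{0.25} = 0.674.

n = 397 per group

Cohen's d = |M₁ − M₂| / SD_pooled = |48.6 − 45.0| / 16.9 = 3.6 / 16.9 = 0.213.
For two independent groups with equal n: n = 2·((z_{α/2} + z_β) / d)².
z_{α/2} + z_β = 2.326 + 0.674 = 3.000.
n = 2 × (3.000 / 0.213)² = 2 × 14.085² = 2 × 198.37 = 396.7.
Round up to the next whole participant.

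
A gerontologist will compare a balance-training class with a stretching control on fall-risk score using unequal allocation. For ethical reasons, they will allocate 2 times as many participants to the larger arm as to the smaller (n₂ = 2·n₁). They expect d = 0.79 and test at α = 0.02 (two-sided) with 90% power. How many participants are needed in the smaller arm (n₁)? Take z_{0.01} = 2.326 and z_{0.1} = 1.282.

With allocation ratio k = n₂/n₁ = 2, Var(x̄₁−x̄₂) = σ²(1/n₁ + 1/(k·n₁)) = σ²·(k+1)/(k·n₁).
So n₁ = (1 + 1/k)·((z_{α/2} + z_β)/d)² = 1.500 × (3.608/0.79)².
n₁ = 1.500 × 20.86 = 31.3.
Round up: n₁ = 32, giving n₂ = 2 × 32 = 64.

n₁ = 32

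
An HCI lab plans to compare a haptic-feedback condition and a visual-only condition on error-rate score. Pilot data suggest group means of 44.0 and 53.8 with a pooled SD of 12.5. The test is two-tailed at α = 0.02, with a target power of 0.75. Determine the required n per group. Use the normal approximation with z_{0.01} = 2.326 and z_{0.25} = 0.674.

Cohen's d = |M₁ − M₂| / SD_pooled = |44.0 − 53.8| / 12.5 = 9.8 / 12.5 = 0.784.
For two independent groups with equal n: n = 2·((z_{α/2} + z_β) / d)².
z_{α/2} + z_β = 2.326 + 0.674 = 3.000.
n = 2 × (3.000 / 0.784)² = 2 × 3.827² = 2 × 14.64 = 29.3.
Round up to the next whole participant.

n = 30 per group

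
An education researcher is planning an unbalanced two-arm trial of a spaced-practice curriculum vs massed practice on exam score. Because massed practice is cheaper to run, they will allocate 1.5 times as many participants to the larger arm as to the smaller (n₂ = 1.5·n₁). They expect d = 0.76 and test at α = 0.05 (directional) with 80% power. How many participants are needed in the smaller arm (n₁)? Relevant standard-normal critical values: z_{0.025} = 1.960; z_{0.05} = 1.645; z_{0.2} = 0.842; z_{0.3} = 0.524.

n₁ = 18

With allocation ratio k = n₂/n₁ = 1.5, Var(x̄₁−x̄₂) = σ²(1/n₁ + 1/(k·n₁)) = σ²·(k+1)/(k·n₁).
So n₁ = (1 + 1/k)·((z_{α} + z_β)/d)² = 1.667 × (2.487/0.76)².
n₁ = 1.667 × 10.71 = 17.8.
Round up: n₁ = 18, giving n₂ = 1.5 × 18 = 27.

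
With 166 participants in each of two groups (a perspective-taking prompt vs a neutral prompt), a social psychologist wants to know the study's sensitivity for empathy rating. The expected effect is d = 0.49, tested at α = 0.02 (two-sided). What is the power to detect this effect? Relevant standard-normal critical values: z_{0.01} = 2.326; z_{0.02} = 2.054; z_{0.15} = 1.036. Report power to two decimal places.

power ≈ 0.98

For two equal groups, power = Φ(d·√(n/2) − z_{α/2}).
d·√(n/2) = 0.49 × √(166/2) = 0.49 × 9.110 = 4.464.
z_β = 4.464 − 2.326 = 2.138.
Power = Φ(2.138) = 0.984.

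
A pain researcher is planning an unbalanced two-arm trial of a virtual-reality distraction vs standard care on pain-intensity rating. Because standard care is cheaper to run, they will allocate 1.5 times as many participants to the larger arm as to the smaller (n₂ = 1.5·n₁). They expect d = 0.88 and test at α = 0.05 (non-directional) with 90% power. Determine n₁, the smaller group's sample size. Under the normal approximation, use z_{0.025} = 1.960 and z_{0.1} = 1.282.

With allocation ratio k = n₂/n₁ = 1.5, Var(x̄₁−x̄₂) = σ²(1/n₁ + 1/(k·n₁)) = σ²·(k+1)/(k·n₁).
So n₁ = (1 + 1/k)·((z_{α/2} + z_β)/d)² = 1.667 × (3.242/0.88)².
n₁ = 1.667 × 13.57 = 22.6.
Round up: n₁ = 23, giving n₂ = ⌈1.5 × 23⌉ = ⌈34.5⌉ = 35.

n₁ = 23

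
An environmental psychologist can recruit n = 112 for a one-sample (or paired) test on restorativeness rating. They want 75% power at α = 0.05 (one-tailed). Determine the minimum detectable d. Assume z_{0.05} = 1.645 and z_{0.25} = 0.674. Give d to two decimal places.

d_min ≈ 0.22

For a single sample (or paired design) of n = 112: d_min = (z_{α} + z_β)/√n.
z-sum = 1.645 + 0.674 = 2.319.
d_min = 2.319 / √112 = 2.319 / 10.583 = 0.219.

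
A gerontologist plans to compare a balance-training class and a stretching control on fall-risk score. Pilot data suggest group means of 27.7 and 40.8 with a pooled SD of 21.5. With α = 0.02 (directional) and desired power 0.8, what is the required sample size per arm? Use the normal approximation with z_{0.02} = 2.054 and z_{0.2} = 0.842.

n = 46 per group

Cohen's d = |M₁ − M₂| / SD_pooled = |27.7 − 40.8| / 21.5 = 13.1 / 21.5 = 0.609.
For two independent groups with equal n: n = 2·((z_{α} + z_β) / d)².
z_{α} + z_β = 2.054 + 0.842 = 2.896.
n = 2 × (2.896 / 0.609)² = 2 × 4.755² = 2 × 22.61 = 45.2.
Round up to the next whole participant.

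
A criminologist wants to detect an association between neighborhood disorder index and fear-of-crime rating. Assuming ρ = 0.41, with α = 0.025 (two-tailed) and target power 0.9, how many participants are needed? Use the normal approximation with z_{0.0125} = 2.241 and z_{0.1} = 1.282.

Fisher's z: C = ½·ln((1+r)/(1−r)) = ½·ln(2.3898) = 0.4356.
n = ((z_{α/2} + z_β)/C)² + 3.
(2.241 + 1.282) / 0.4356 = 3.523 / 0.4356 = 8.088.
n = 8.088² + 3 = 65.41 + 3 = 68.4.
Round up.

n = 69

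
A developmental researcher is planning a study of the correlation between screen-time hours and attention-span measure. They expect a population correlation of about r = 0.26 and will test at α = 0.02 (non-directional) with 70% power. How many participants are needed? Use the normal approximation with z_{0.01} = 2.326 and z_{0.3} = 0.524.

n = 118

Fisher's z: C = ½·ln((1+r)/(1−r)) = ½·ln(1.7027) = 0.2661.
n = ((z_{α/2} + z_β)/C)² + 3.
(2.326 + 0.524) / 0.2661 = 2.850 / 0.2661 = 10.710.
n = 10.710² + 3 = 114.71 + 3 = 117.7.
Round up.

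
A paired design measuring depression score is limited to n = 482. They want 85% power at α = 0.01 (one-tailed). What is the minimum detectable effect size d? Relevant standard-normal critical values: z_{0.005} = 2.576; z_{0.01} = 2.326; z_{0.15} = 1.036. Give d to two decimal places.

d_min ≈ 0.15

For a single sample (or paired design) of n = 482: d_min = (z_{α} + z_β)/√n.
z-sum = 2.326 + 1.036 = 3.362.
d_min = 3.362 / √482 = 3.362 / 21.954 = 0.153.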